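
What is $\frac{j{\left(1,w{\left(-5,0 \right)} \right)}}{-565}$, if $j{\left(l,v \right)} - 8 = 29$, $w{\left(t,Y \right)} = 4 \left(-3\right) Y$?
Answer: $- \frac{37}{565} \approx -0.065487$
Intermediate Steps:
$w{\left(t,Y \right)} = - 12 Y$
$j{\left(l,v \right)} = 37$ ($j{\left(l,v \right)} = 8 + 29 = 37$)
$\frac{j{\left(1,w{\left(-5,0 \right)} \right)}}{-565} = \frac{37}{-565} = 37 \left(- \frac{1}{565}\right) = - \frac{37}{565}$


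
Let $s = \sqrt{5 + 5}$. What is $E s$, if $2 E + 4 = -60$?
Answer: $- 32 \sqrt{10} \approx -101.19$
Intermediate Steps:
$E = -32$ ($E = -2 + \frac{1}{2} \left(-60\right) = -2 - 30 = -32$)
$s = \sqrt{10} \approx 3.1623$
$E s = - 32 \sqrt{10}$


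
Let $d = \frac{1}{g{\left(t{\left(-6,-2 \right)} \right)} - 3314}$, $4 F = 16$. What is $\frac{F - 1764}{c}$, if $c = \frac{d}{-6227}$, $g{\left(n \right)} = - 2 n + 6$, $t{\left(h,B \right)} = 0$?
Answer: $-36254092160$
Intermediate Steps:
$F = 4$ ($F = \frac{1}{4} \cdot 16 = 4$)
$g{\left(n \right)} = 6 - 2 n$
$d = - \frac{1}{3308}$ ($d = \frac{1}{\left(6 - 0\right) - 3314} = \frac{1}{\left(6 + 0\right) - 3314} = \frac{1}{6 - 3314} = \frac{1}{-3308} = - \frac{1}{3308} \approx -0.0003023$)
$c = \frac{1}{20598916}$ ($c = - \frac{1}{3308 \left(-6227\right)} = \left(- \frac{1}{3308}\right) \left(- \frac{1}{6227}\right) = \frac{1}{20598916} \approx 4.8546 \cdot 10^{-8}$)
$\frac{F - 1764}{c} = \left(4 - 1764\right) \frac{1}{\frac{1}{20598916}} = \left(4 - 1764\right) 20598916 = \left(-1760\right) 20598916 = -36254092160$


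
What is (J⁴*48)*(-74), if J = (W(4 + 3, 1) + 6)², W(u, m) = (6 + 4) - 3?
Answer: -2897475520992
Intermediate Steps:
W(u, m) = 7 (W(u, m) = 10 - 3 = 7)
J = 169 (J = (7 + 6)² = 13² = 169)
(J⁴*48)*(-74) = (169⁴*48)*(-74) = (815730721*48)*(-74) = 39155074608*(-74) = -2897475520992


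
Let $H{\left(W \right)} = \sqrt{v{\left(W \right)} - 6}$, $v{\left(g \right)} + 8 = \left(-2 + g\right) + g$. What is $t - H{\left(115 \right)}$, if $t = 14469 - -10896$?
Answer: $25365 - \sqrt{214} \approx 25350.0$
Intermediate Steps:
$v{\left(g \right)} = -10 + 2 g$ ($v{\left(g \right)} = -8 + \left(\left(-2 + g\right) + g\right) = -8 + \left(-2 + 2 g\right) = -10 + 2 g$)
$H{\left(W \right)} = \sqrt{-16 + 2 W}$ ($H{\left(W \right)} = \sqrt{\left(-10 + 2 W\right) - 6} = \sqrt{-16 + 2 W}$)
$t = 25365$ ($t = 14469 + 10896 = 25365$)
$t - H{\left(115 \right)} = 25365 - \sqrt{-16 + 2 \cdot 115} = 25365 - \sqrt{-16 + 230} = 25365 - \sqrt{214}$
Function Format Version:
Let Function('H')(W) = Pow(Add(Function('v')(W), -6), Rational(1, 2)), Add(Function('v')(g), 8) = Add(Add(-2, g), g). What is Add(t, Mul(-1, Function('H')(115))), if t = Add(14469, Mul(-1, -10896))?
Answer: Add(25365, Mul(-1, Pow(214, Rational(1, 2)))) ≈ 25350.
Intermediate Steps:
Function('v')(g) = Add(-10, Mul(2, g)) (Function('v')(g) = Add(-8, Add(Add(-2, g), g)) = Add(-8, Add(-2, Mul(2, g))) = Add(-10, Mul(2, g)))
Function('H')(W) = Pow(Add(-16, Mul(2, W)), Rational(1, 2)) (Function('H')(W) = Pow(Add(Add(-10, Mul(2, W)), -6), Rational(1, 2)) = Pow(Add(-16, Mul(2, W)), Rational(1, 2)))
t = 25365 (t = Add(14469, 10896) = 25365)
Add(t, Mul(-1, Function('H')(115))) = Add(25365, Mul(-1, Pow(Add(-16, Mul(2, 115)), Rational(1, 2)))) = Add(25365, Mul(-1, Pow(Add(-16, 230), Rational(1, 2)))) = Add(25365, Mul(-1, Pow(214, Rational(1, 2))))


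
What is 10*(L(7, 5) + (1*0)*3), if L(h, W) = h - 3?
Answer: 40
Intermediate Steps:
L(h, W) = -3 + h
10*(L(7, 5) + (1*0)*3) = 10*((-3 + 7) + (1*0)*3) = 10*(4 + 0*3) = 10*(4 + 0) = 10*4 = 40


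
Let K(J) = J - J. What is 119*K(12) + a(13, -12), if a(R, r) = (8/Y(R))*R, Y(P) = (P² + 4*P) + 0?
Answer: 8/17 ≈ 0.47059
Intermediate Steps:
Y(P) = P² + 4*P
K(J) = 0
a(R, r) = 8/(4 + R) (a(R, r) = (8/((R*(4 + R))))*R = (8*(1/(R*(4 + R))))*R = (8/(R*(4 + R)))*R = 8/(4 + R))
119*K(12) + a(13, -12) = 119*0 + 8/(4 + 13) = 0 + 8/17 = 8/17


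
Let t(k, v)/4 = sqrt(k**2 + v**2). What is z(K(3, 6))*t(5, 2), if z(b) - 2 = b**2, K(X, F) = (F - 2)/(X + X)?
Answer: 88*sqrt(29)/9 ≈ 52.655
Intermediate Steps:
K(X, F) = (-2 + F)/(2*X) (K(X, F) = (-2 + F)/((2*X)) = (-2 + F)*(1/(2*X)) = (-2 + F)/(2*X))
t(k, v) = 4*sqrt(k**2 + v**2)
z(b) = 2 + b**2
z(K(3, 6))*t(5, 2) = (2 + ((1/2)*(-2 + 6)/3)**2)*(4*sqrt(5**2 + 2**2)) = (2 + ((1/2)*(1/3)*4)**2)*(4*sqrt(25 + 4)) = (2 + (2/3)**2)*(4*sqrt(29)) = (2 + 4/9)*(4*sqrt(29)) = 22*(4*sqrt(29))/9 = 88*sqrt(29)/9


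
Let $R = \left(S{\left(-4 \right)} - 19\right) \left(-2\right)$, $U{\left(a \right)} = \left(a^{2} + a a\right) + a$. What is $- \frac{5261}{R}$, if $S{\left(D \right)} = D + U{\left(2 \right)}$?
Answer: $- \frac{5261}{26} \approx -202.35$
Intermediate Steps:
$U{\left(a \right)} = a + 2 a^{2}$ ($U{\left(a \right)} = \left(a^{2} + a^{2}\right) + a = 2 a^{2} + a = a + 2 a^{2}$)
$S{\left(D \right)} = 10 + D$ ($S{\left(D \right)} = D + 2 \left(1 + 2 \cdot 2\right) = D + 2 \left(1 + 4\right) = D + 2 \cdot 5 = D + 10 = 10 + D$)
$R = 26$ ($R = \left(\left(10 - 4\right) - 19\right) \left(-2\right) = \left(6 - 19\right) \left(-2\right) = \left(-13\right) \left(-2\right) = 26$)
$- \frac{5261}{R} = - \frac{5261}{26}$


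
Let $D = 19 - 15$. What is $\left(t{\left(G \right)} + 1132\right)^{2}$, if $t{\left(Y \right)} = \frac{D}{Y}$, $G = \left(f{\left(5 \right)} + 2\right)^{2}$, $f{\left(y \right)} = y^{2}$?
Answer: $\frac{681007853824}{531441} \approx 1.2814 \cdot 10^{6}$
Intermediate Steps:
$G = 729$ ($G = \left(5^{2} + 2\right)^{2} = \left(25 + 2\right)^{2} = 27^{2} = 729$)
$D = 4$
$t{\left(Y \right)} = \frac{4}{Y}$
$\left(t{\left(G \right)} + 1132\right)^{2} = \left(\frac{4}{729} + 1132\right)^{2} = \left(\frac{825232}{729}\right)^{2} = \frac{681007853824}{531441}$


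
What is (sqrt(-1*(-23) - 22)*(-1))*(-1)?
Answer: 1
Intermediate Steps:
(sqrt(-1*(-23) - 22)*(-1))*(-1) = (sqrt(23 - 22)*(-1))*(-1) = (sqrt(1)*(-1))*(-1) = (1*(-1))*(-1) = -1*(-1) = 1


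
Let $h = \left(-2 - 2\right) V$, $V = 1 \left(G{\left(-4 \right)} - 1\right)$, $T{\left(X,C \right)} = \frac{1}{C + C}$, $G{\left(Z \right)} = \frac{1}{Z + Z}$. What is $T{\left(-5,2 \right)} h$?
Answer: $\frac{9}{8} \approx 1.125$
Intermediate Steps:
$G{\left(Z \right)} = \frac{1}{2 Z}$
$T{\left(X,C \right)} = \frac{1}{2 C}$
$V = - \frac{9}{8}$ ($V = 1 \left(\frac{1}{2 \left(-4\right)} - 1\right) = 1 \left(\frac{1}{2} \left(- \frac{1}{4}\right) - 1\right) = 1 \left(- \frac{1}{8} - 1\right) = 1 \left(- \frac{9}{8}\right) = - \frac{9}{8} \approx -1.125$)
$h = \frac{9}{2}$ ($h = \left(-2 - 2\right) \left(- \frac{9}{8}\right) = \left(-4\right) \left(- \frac{9}{8}\right) = \frac{9}{2} \approx 4.5$)
$T{\left(-5,2 \right)} h = \frac{1}{2 \cdot 2} \cdot \frac{9}{2} = \frac{1}{2} \cdot \frac{1}{2} \cdot \frac{9}{2} = \frac{1}{4} \cdot \frac{9}{2} = \frac{9}{8}$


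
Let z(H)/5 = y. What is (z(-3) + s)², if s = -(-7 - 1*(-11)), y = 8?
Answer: 1296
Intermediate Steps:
z(H) = 40 (z(H) = 5*8 = 40)
s = -4 (s = -(-7 + 11) = -1*4 = -4)
(z(-3) + s)² = (40 - 4)² = 36² = 1296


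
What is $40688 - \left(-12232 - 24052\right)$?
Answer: $76972$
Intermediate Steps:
$40688 - \left(-12232 - 24052\right) = 40688 - -36284 = 40688 + 36284 = 76972$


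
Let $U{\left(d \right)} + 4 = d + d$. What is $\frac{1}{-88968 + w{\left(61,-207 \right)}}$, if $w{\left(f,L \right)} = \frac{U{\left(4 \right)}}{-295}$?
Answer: $- \frac{295}{26245564} \approx -1.124 \cdot 10^{-5}$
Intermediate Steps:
$U{\left(d \right)} = -4 + 2 d$ ($U{\left(d \right)} = -4 + \left(d + d\right) = -4 + 2 d$)
$w{\left(f,L \right)} = - \frac{4}{295}$ ($w{\left(f,L \right)} = \frac{-4 + 2 \cdot 4}{-295} = \left(-4 + 8\right) \left(- \frac{1}{295}\right) = 4 \left(- \frac{1}{295}\right) = - \frac{4}{295}$)
$\frac{1}{-88968 + w{\left(61,-207 \right)}} = \frac{1}{-88968 - \frac{4}{295}} = \frac{1}{- \frac{26245564}{295}} = - \frac{295}{26245564}$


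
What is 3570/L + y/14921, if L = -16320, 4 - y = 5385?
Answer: -276639/477472 ≈ -0.57938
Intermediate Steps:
y = -5381 (y = 4 - 1*5385 = 4 - 5385 = -5381)
3570/L + y/14921 = 3570/(-16320) - 5381/14921 = 3570*(-1/16320) - 5381*1/14921 = -7/32 - 5381/14921 = -276639/477472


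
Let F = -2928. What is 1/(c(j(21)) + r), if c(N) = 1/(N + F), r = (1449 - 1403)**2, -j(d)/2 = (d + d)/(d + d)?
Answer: 2930/6199879 ≈ 0.00047259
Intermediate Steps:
j(d) = -2 (j(d) = -2*(d + d)/(d + d) = -2*2*d/(2*d) = -2*2*d*1/(2*d) = -2*1 = -2)
r = 2116 (r = 46**2 = 2116)
c(N) = 1/(-2928 + N) (c(N) = 1/(N - 2928) = 1/(-2928 + N))
1/(c(j(21)) + r) = 1/(1/(-2928 - 2) + 2116) = 1/(1/(-2930) + 2116) = 1/(-1/2930 + 2116) = 1/(6199879/2930) = 2930/6199879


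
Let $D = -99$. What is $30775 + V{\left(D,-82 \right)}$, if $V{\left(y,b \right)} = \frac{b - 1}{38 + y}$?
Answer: $\frac{1877358}{61} \approx 30776.0$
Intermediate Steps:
$V{\left(y,b \right)} = \frac{-1 + b}{38 + y}$
$30775 + V{\left(D,-82 \right)} = 30775 + \frac{-1 - 82}{38 - 99} = 30775 + \frac{1}{-61} \left(-83\right) = 30775 - - \frac{83}{61} = 30775 + \frac{83}{61} = \frac{1877358}{61}$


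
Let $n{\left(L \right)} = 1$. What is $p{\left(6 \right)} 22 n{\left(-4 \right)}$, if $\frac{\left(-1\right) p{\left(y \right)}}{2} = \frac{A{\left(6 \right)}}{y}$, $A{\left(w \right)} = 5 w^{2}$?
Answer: $-1320$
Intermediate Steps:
$p{\left(y \right)} = - \frac{360}{y}$ ($p{\left(y \right)} = - 2 \frac{5 \cdot 6^{2}}{y} = - 2 \frac{5 \cdot 36}{y} = - 2 \frac{180}{y} = - \frac{360}{y}$)
$p{\left(6 \right)} 22 n{\left(-4 \right)} = - \frac{360}{6} \cdot 22 \cdot 1 = \left(-360\right) \frac{1}{6} \cdot 22 \cdot 1 = \left(-60\right) 22 \cdot 1 = \left(-1320\right) 1 = -1320$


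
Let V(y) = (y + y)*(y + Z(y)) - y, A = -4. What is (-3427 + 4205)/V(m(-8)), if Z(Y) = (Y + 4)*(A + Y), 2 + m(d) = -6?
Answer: -389/316 ≈ -1.2310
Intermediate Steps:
m(d) = -8 (m(d) = -2 - 6 = -8)
Z(Y) = (-4 + Y)*(4 + Y) (Z(Y) = (Y + 4)*(-4 + Y) = (4 + Y)*(-4 + Y) = (-4 + Y)*(4 + Y))
V(y) = -y + 2*y*(-16 + y + y**2) (V(y) = (y + y)*(y + (-16 + y**2)) - y = (2*y)*(-16 + y + y**2) - y = 2*y*(-16 + y + y**2) - y = -y + 2*y*(-16 + y + y**2))
(-3427 + 4205)/V(m(-8)) = (-3427 + 4205)/((-8*(-33 + 2*(-8) + 2*(-8)**2))) = 778/((-8*(-33 - 16 + 2*64))) = 778/((-8*(-33 - 16 + 128))) = 778/((-8*79)) = 778/(-632) = 778*(-1/632) = -389/316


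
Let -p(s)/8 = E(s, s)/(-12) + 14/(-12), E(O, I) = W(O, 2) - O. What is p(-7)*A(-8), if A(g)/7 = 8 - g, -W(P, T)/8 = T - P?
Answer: -3808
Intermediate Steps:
W(P, T) = -8*T + 8*P (W(P, T) = -8*(T - P) = -8*T + 8*P)
E(O, I) = -16 + 7*O (E(O, I) = (-8*2 + 8*O) - O = (-16 + 8*O) - O = -16 + 7*O)
p(s) = -4/3 + 14*s/3 (p(s) = -8*((-16 + 7*s)/(-12) + 14/(-12)) = -8*((-16 + 7*s)*(-1/12) + 14*(-1/12)) = -8*((4/3 - 7*s/12) - 7/6) = -8*(⅙ - 7*s/12) = -4/3 + 14*s/3)
A(g) = 56 - 7*g (A(g) = 7*(8 - g) = 56 - 7*g)
p(-7)*A(-8) = (-4/3 + (14/3)*(-7))*(56 - 7*(-8)) = (-4/3 - 98/3)*(56 + 56) = -34*112 = -3808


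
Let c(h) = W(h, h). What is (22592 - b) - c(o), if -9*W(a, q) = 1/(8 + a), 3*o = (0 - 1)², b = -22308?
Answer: 3367501/75 ≈ 44900.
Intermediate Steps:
o = ⅓ (o = (0 - 1)²/3 = (⅓)*(-1)² = (⅓)*1 = ⅓ ≈ 0.33333)
W(a, q) = -1/(9*(8 + a))
c(h) = -1/(72 + 9*h)
(22592 - b) - c(o) = (22592 - 1*(-22308)) - (-1)/(72 + 9*(⅓)) = (22592 + 22308) - (-1)/(72 + 3) = 44900 - (-1)/75 = 44900 - 1*(-1/75) = 44900 + 1/75 = 3367501/75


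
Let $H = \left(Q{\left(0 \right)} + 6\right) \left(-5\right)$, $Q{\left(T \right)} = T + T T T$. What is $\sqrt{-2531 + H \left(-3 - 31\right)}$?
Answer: $i \sqrt{1511} \approx 38.872 i$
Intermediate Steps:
$Q{\left(T \right)} = T + T^{3}$ ($Q{\left(T \right)} = T + T T^{2} = T + T^{3}$)
$H = -30$ ($H = \left(\left(0 + 0^{3}\right) + 6\right) \left(-5\right) = \left(\left(0 + 0\right) + 6\right) \left(-5\right) = \left(0 + 6\right) \left(-5\right) = 6 \left(-5\right) = -30$)
$\sqrt{-2531 + H \left(-3 - 31\right)} = \sqrt{-2531 - 30 \left(-3 - 31\right)} = \sqrt{-2531 - -1020} = \sqrt{-2531 + 1020} = \sqrt{-1511} = i \sqrt{1511}$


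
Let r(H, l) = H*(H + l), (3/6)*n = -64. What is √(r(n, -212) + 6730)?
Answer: 5*√2010 ≈ 224.17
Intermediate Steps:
n = -128 (n = 2*(-64) = -128)
√(r(n, -212) + 6730) = √(-128*(-128 - 212) + 6730) = √(-128*(-340) + 6730) = √(43520 + 6730) = √50250 = 5*√2010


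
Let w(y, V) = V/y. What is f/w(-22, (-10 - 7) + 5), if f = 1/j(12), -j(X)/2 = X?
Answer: -11/144 ≈ -0.076389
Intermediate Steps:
j(X) = -2*X
f = -1/24 (f = 1/(-2*12) = 1/(-24) = -1/24 ≈ -0.041667)
f/w(-22, (-10 - 7) + 5) = -(-22/((-10 - 7) + 5))/24 = -(-22/(-17 + 5))/24 = -1/(24*((-12*(-1/22)))) = -1/(24*6/11) = -1/24*11/6 = -11/144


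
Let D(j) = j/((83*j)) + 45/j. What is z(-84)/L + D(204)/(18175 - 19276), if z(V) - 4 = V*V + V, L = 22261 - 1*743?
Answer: 21660458905/66856899396 ≈ 0.32398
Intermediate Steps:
L = 21518 (L = 22261 - 743 = 21518)
z(V) = 4 + V + V² (z(V) = 4 + (V*V + V) = 4 + (V² + V) = 4 + (V + V²) = 4 + V + V²)
D(j) = 1/83 + 45/j (D(j) = j*(1/(83*j)) + 45/j = 1/83 + 45/j)
z(-84)/L + D(204)/(18175 - 19276) = (4 - 84 + (-84)²)/21518 + ((1/83)*(3735 + 204)/204)/(18175 - 19276) = (4 - 84 + 7056)*(1/21518) + ((1/83)*(1/204)*3939)/(-1101) = 6976*(1/21518) + (1313/5644)*(-1/1101) = 3488/10759 - 1313/6214044 = 21660458905/66856899396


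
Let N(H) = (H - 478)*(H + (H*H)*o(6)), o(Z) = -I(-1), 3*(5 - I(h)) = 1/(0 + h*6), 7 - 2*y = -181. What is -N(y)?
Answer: -51352576/3 ≈ -1.7118e+7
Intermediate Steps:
y = 94 (y = 7/2 - ½*(-181) = 7/2 + 181/2 = 94)
I(h) = 5 - 1/(18*h) (I(h) = 5 - 1/(3*(0 + h*6)) = 5 - 1/(3*(0 + 6*h)) = 5 - 1/(6*h)/3 = 5 - 1/(18*h))
o(Z) = -91/18 (o(Z) = -(5 - 1/18/(-1)) = -(5 - 1/18*(-1)) = -(5 + 1/18) = -1*91/18 = -91/18)
N(H) = (-478 + H)*(H - 91*H²/18) (N(H) = (H - 478)*(H + (H*H)*(-91/18)) = (-478 + H)*(H + H²*(-91/18)) = (-478 + H)*(H - 91*H²/18))
-N(y) = -94*(-8604 - 91*94² + 43516*94)/18 = -94*(-8604 - 91*8836 + 4090504)/18 = -94*(-8604 - 804076 + 4090504)/18 = -94*3277824/18 = -1*51352576/3 = -51352576/3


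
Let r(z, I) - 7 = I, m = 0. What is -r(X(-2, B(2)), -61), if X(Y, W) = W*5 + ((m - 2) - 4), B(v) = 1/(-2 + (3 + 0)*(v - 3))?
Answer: 54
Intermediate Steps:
B(v) = 1/(-11 + 3*v) (B(v) = 1/(-2 + 3*(-3 + v)) = 1/(-2 + (-9 + 3*v)) = 1/(-11 + 3*v))
X(Y, W) = -6 + 5*W (X(Y, W) = W*5 + ((0 - 2) - 4) = 5*W + (-2 - 4) = 5*W - 6 = -6 + 5*W)
r(z, I) = 7 + I
-r(X(-2, B(2)), -61) = -(7 - 61) = -1*(-54) = 54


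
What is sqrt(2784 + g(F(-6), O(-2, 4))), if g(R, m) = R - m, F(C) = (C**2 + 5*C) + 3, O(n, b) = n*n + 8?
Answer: 3*sqrt(309) ≈ 52.735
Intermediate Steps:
O(n, b) = 8 + n**2 (O(n, b) = n**2 + 8 = 8 + n**2)
F(C) = 3 + C**2 + 5*C
sqrt(2784 + g(F(-6), O(-2, 4))) = sqrt(2784 + ((3 + (-6)**2 + 5*(-6)) - (8 + (-2)**2))) = sqrt(2784 + ((3 + 36 - 30) - (8 + 4))) = sqrt(2784 + (9 - 1*12)) = sqrt(2784 + (9 - 12)) = sqrt(2784 - 3) = sqrt(2781) = 3*sqrt(309)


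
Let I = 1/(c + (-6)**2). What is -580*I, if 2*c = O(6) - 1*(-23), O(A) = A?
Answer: -1160/101 ≈ -11.485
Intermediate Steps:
c = 29/2 (c = (6 - 1*(-23))/2 = (6 + 23)/2 = (1/2)*29 = 29/2 ≈ 14.500)
I = 2/101 (I = 1/(29/2 + (-6)**2) = 1/(29/2 + 36) = 1/(101/2) = 2/101 ≈ 0.019802)
-580*I = -580*2/101 = -1160/101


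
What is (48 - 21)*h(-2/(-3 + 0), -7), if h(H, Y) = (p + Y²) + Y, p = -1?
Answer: 1107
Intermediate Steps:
h(H, Y) = -1 + Y + Y² (h(H, Y) = (-1 + Y²) + Y = -1 + Y + Y²)
(48 - 21)*h(-2/(-3 + 0), -7) = (48 - 21)*(-1 - 7 + (-7)²) = 27*(-1 - 7 + 49) = 27*41 = 1107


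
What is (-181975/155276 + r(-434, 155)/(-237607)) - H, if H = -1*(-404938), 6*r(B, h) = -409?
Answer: -44820284682624581/110683993596 ≈ -4.0494e+5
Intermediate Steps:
r(B, h) = -409/6 (r(B, h) = (⅙)*(-409) = -409/6)
H = 404938
(-181975/155276 + r(-434, 155)/(-237607)) - H = (-181975/155276 - 409/6/(-237607)) - 1*404938 = (-181975*1/155276 - 409/6*(-1/237607)) - 404938 = (-181975/155276 + 409/1425642) - 404938 = -129683847533/110683993596 - 404938 = -44820284682624581/110683993596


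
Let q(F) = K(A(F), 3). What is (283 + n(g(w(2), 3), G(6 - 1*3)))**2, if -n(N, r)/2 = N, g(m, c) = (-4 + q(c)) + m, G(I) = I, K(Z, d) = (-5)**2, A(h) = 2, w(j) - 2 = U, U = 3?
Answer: 53361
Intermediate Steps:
w(j) = 5 (w(j) = 2 + 3 = 5)
K(Z, d) = 25
q(F) = 25
g(m, c) = 21 + m (g(m, c) = (-4 + 25) + m = 21 + m)
n(N, r) = -2*N
(283 + n(g(w(2), 3), G(6 - 1*3)))**2 = (283 - 2*(21 + 5))**2 = (283 - 2*26)**2 = (283 - 52)**2 = 231**2 = 53361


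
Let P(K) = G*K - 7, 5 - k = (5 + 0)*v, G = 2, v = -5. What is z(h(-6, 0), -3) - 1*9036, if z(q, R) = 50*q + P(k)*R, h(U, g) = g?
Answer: -9195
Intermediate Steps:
k = 30 (k = 5 - (5 + 0)*(-5) = 5 - 5*(-5) = 5 - 1*(-25) = 5 + 25 = 30)
P(K) = -7 + 2*K (P(K) = 2*K - 7 = -7 + 2*K)
z(q, R) = 50*q + 53*R (z(q, R) = 50*q + (-7 + 2*30)*R = 50*q + (-7 + 60)*R = 50*q + 53*R)
z(h(-6, 0), -3) - 1*9036 = (50*0 + 53*(-3)) - 1*9036 = (0 - 159) - 9036 = -159 - 9036 = -9195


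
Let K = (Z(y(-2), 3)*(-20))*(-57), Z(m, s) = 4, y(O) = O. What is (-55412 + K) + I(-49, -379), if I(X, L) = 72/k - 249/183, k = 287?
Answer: -890285393/17507 ≈ -50853.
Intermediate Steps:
I(X, L) = -19429/17507 (I(X, L) = 72/287 - 249/183 = 72*(1/287) - 249*1/183 = 72/287 - 83/61 = -19429/17507)
K = 4560 (K = (4*(-20))*(-57) = -80*(-57) = 4560)
(-55412 + K) + I(-49, -379) = (-55412 + 4560) - 19429/17507 = -50852 - 19429/17507 = -890285393/17507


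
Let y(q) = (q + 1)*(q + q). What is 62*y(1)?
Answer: 248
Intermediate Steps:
y(q) = 2*q*(1 + q) (y(q) = (1 + q)*(2*q) = 2*q*(1 + q))
62*y(1) = 62*(2*1*(1 + 1)) = 62*(2*1*2) = 62*4 = 248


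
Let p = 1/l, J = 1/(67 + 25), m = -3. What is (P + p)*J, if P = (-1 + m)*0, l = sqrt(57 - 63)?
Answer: -I*sqrt(6)/552 ≈ -0.0044375*I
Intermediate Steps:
l = I*sqrt(6) (l = sqrt(-6) = I*sqrt(6) ≈ 2.4495*I)
P = 0 (P = (-1 - 3)*0 = -4*0 = 0)
J = 1/92 ≈ 0.010870
p = -I*sqrt(6)/6 (p = 1/(I*sqrt(6)) = -I*sqrt(6)/6 ≈ -0.40825*I)
(P + p)*J = (0 - I*sqrt(6)/6)*(1/92) = -I*sqrt(6)/6*(1/92) = -I*sqrt(6)/552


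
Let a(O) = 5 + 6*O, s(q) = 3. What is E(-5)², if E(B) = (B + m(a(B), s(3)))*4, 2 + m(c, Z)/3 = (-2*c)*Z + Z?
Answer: 3211264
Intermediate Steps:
m(c, Z) = -6 + 3*Z - 6*Z*c (m(c, Z) = -6 + 3*((-2*c)*Z + Z) = -6 + 3*(-2*Z*c + Z) = -6 + 3*(Z - 2*Z*c) = -6 + (3*Z - 6*Z*c) = -6 + 3*Z - 6*Z*c)
E(B) = -348 - 428*B (E(B) = (B + (-6 + 3*3 - 6*3*(5 + 6*B)))*4 = (B + (-6 + 9 + (-90 - 108*B)))*4 = (B + (-87 - 108*B))*4 = (-87 - 107*B)*4 = -348 - 428*B)
E(-5)² = (-348 - 428*(-5))² = (-348 + 2140)² = 1792² = 3211264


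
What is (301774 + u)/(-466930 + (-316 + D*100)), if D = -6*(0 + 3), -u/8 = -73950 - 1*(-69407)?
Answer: -169059/234523 ≈ -0.72086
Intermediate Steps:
u = 36344 (u = -8*(-73950 - 1*(-69407)) = -8*(-73950 + 69407) = -8*(-4543) = 36344)
D = -18 (D = -6*3 = -18)
(301774 + u)/(-466930 + (-316 + D*100)) = (301774 + 36344)/(-466930 + (-316 - 18*100)) = 338118/(-466930 + (-316 - 1800)) = 338118/(-466930 - 2116) = 338118/(-469046) = 338118*(-1/469046) = -169059/234523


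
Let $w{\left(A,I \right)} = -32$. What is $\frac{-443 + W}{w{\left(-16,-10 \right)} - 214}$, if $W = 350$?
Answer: $\frac{31}{82} \approx 0.37805$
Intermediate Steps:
$\frac{-443 + W}{w{\left(-16,-10 \right)} - 214} = \frac{-443 + 350}{-32 - 214} = - \frac{93}{-246} = \left(-93\right) \left(- \frac{1}{246}\right) = \frac{31}{82}$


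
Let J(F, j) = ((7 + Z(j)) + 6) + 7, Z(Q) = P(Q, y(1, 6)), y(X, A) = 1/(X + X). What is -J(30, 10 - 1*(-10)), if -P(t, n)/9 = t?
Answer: 160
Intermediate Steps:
y(X, A) = 1/(2*X)
P(t, n) = -9*t
Z(Q) = -9*Q
J(F, j) = 20 - 9*j (J(F, j) = ((7 - 9*j) + 6) + 7 = (13 - 9*j) + 7 = 20 - 9*j)
-J(30, 10 - 1*(-10)) = -(20 - 9*(10 - 1*(-10))) = -(20 - 9*(10 + 10)) = -(20 - 9*20) = -(20 - 180) = -1*(-160) = 160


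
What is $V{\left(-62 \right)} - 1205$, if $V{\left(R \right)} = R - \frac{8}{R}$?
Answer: $- \frac{39273}{31} \approx -1266.9$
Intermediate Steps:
$V{\left(-62 \right)} - 1205 = \left(-62 - \frac{8}{-62}\right) - 1205 = \left(-62 - - \frac{4}{31}\right) - 1205 = \left(-62 + \frac{4}{31}\right) - 1205 = - \frac{1918}{31} - 1205 = - \frac{39273}{31}$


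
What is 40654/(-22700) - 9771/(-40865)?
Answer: -143952401/92763550 ≈ -1.5518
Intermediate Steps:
40654/(-22700) - 9771/(-40865) = 40654*(-1/22700) - 9771*(-1/40865) = -20327/11350 + 9771/40865 = -143952401/92763550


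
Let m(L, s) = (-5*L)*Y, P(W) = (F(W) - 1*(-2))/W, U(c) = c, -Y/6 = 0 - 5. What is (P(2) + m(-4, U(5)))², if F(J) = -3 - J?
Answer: 1432809/4 ≈ 3.5820e+5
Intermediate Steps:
Y = 30 (Y = -6*(0 - 5) = -6*(-5) = 30)
P(W) = (-1 - W)/W (P(W) = ((-3 - W) - 1*(-2))/W = ((-3 - W) + 2)/W = (-1 - W)/W)
m(L, s) = -150*L (m(L, s) = -5*L*30 = -150*L)
(P(2) + m(-4, U(5)))² = ((-1 - 1*2)/2 - 150*(-4))² = ((-1 - 2)/2 + 600)² = ((½)*(-3) + 600)² = (-3/2 + 600)² = (1197/2)² = 1432809/4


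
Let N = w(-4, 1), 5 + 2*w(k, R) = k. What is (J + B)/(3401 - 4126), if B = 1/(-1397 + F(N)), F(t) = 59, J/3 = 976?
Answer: -3917663/970050 ≈ -4.0386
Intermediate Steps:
J = 2928 (J = 3*976 = 2928)
w(k, R) = -5/2 + k/2
N = -9/2 (N = -5/2 + (½)*(-4) = -5/2 - 2 = -9/2 ≈ -4.5000)
B = -1/1338 (B = 1/(-1397 + 59) = 1/(-1338) = -1/1338 ≈ -0.00074738)
(J + B)/(3401 - 4126) = (2928 - 1/1338)/(3401 - 4126) = (3917663/1338)/(-725) = (3917663/1338)*(-1/725) = -3917663/970050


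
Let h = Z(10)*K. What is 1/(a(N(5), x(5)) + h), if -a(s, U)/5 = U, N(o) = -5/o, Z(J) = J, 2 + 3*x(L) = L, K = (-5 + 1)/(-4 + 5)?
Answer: -1/45 ≈ -0.022222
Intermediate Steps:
K = -4 (K = -4/1 = -4*1 = -4)
x(L) = -2/3 + L/3
a(s, U) = -5*U
h = -40 (h = 10*(-4) = -40)
1/(a(N(5), x(5)) + h) = 1/(-5*(-2/3 + (1/3)*5) - 40) = 1/(-5*(-2/3 + 5/3) - 40) = 1/(-5*1 - 40) = 1/(-5 - 40) = 1/(-45) = -1/45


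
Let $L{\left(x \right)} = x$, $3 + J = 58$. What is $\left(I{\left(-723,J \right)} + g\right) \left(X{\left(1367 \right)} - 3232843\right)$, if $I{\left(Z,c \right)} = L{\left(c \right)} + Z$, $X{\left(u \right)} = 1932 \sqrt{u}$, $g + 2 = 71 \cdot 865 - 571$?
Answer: $-194533094682 + 116256168 \sqrt{1367} \approx -1.9023 \cdot 10^{11}$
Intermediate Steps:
$J = 55$ ($J = -3 + 58 = 55$)
$g = 60842$ ($g = -2 + \left(71 \cdot 865 - 571\right) = -2 + \left(61415 - 571\right) = -2 + 60844 = 60842$)
$I{\left(Z,c \right)} = Z + c$ ($I{\left(Z,c \right)} = c + Z = Z + c$)
$\left(I{\left(-723,J \right)} + g\right) \left(X{\left(1367 \right)} - 3232843\right) = \left(\left(-723 + 55\right) + 60842\right) \left(1932 \sqrt{1367} - 3232843\right) = \left(-668 + 60842\right) \left(-3232843 + 1932 \sqrt{1367}\right) = 60174 \left(-3232843 + 1932 \sqrt{1367}\right) = -194533094682 + 116256168 \sqrt{1367}$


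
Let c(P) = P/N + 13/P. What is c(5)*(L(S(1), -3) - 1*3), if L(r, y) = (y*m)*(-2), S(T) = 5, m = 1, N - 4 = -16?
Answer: 131/20 ≈ 6.5500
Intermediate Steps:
N = -12 (N = 4 - 16 = -12)
L(r, y) = -2*y (L(r, y) = (y*1)*(-2) = y*(-2) = -2*y)
c(P) = 13/P - P/12 (c(P) = P/(-12) + 13/P = P*(-1/12) + 13/P = -P/12 + 13/P = 13/P - P/12)
c(5)*(L(S(1), -3) - 1*3) = (13/5 - 1/12*5)*(-2*(-3) - 1*3) = (13*(1/5) - 5/12)*(6 - 3) = (13/5 - 5/12)*3 = (131/60)*3 = 131/20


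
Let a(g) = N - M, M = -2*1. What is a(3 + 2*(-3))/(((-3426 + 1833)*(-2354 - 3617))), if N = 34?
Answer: 4/1056867 ≈ 3.7848e-6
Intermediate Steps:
M = -2
a(g) = 36 (a(g) = 34 - 1*(-2) = 34 + 2 = 36)
a(3 + 2*(-3))/(((-3426 + 1833)*(-2354 - 3617))) = 36/(((-3426 + 1833)*(-2354 - 3617))) = 36/((-1593*(-5971))) = 36/9511803 = 36*(1/9511803) = 4/1056867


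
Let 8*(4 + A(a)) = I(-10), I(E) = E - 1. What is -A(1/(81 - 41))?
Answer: 43/8 ≈ 5.3750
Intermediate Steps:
I(E) = -1 + E
A(a) = -43/8 (A(a) = -4 + (-1 - 10)/8 = -4 + (⅛)*(-11) = -4 - 11/8 = -43/8)
-A(1/(81 - 41)) = -1*(-43/8) = 43/8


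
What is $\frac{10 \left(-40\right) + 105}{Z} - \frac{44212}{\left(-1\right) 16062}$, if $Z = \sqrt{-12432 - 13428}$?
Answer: $\frac{22106}{8031} + \frac{59 i \sqrt{6465}}{2586} \approx 2.7526 + 1.8345 i$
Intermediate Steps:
$Z = 2 i \sqrt{6465}$ ($Z = \sqrt{-25860} = 2 i \sqrt{6465} \approx 160.81 i$)
$\frac{10 \left(-40\right) + 105}{Z} - \frac{44212}{\left(-1\right) 16062} = \frac{10 \left(-40\right) + 105}{2 i \sqrt{6465}} - \frac{44212}{\left(-1\right) 16062} = \left(-400 + 105\right) \left(- \frac{i \sqrt{6465}}{12930}\right) - \frac{44212}{-16062} = - 295 \left(- \frac{i \sqrt{6465}}{12930}\right) - - \frac{22106}{8031} = \frac{59 i \sqrt{6465}}{2586} + \frac{22106}{8031} = \frac{22106}{8031} + \frac{59 i \sqrt{6465}}{2586}$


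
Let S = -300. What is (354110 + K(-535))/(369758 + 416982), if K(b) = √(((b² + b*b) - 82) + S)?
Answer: 35411/78674 + √143017/393370 ≈ 0.45106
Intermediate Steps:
K(b) = √(-382 + 2*b²) (K(b) = √(((b² + b*b) - 82) - 300) = √(((b² + b²) - 82) - 300) = √((2*b² - 82) - 300) = √((-82 + 2*b²) - 300) = √(-382 + 2*b²))
(354110 + K(-535))/(369758 + 416982) = (354110 + √(-382 + 2*(-535)²))/(369758 + 416982) = (354110 + √(-382 + 2*286225))/786740 = (354110 + √(-382 + 572450))*(1/786740) = (354110 + √572068)*(1/786740) = (354110 + 2*√143017)*(1/786740) = 35411/78674 + √143017/393370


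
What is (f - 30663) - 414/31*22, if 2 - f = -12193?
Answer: -581616/31 ≈ -18762.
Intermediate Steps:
f = 12195 (f = 2 - 1*(-12193) = 2 + 12193 = 12195)
(f - 30663) - 414/31*22 = (12195 - 30663) - 414/31*22 = -18468 - 414/31*22 = -18468 - 9108/31 = -581616/31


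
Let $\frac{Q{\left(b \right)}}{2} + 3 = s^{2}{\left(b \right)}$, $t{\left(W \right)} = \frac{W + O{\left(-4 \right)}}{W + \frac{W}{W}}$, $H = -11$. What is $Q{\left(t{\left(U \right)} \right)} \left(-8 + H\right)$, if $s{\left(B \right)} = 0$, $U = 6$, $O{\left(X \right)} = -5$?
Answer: $114$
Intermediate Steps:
$t{\left(W \right)} = \frac{-5 + W}{1 + W}$ ($t{\left(W \right)} = \frac{W - 5}{W + \frac{W}{W}} = \frac{-5 + W}{W + 1} = \frac{-5 + W}{1 + W}$)
$Q{\left(b \right)} = -6$ ($Q{\left(b \right)} = -6 + 2 \cdot 0^{2} = -6 + 2 \cdot 0 = -6 + 0 = -6$)
$Q{\left(t{\left(U \right)} \right)} \left(-8 + H\right) = - 6 \left(-8 - 11\right) = \left(-6\right) \left(-19\right) = 114$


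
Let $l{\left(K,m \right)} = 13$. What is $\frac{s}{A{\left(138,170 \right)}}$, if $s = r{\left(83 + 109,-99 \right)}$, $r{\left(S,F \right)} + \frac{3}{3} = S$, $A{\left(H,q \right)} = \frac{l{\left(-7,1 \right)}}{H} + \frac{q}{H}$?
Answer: $\frac{8786}{61} \approx 144.03$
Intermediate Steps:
$A{\left(H,q \right)} = \frac{13}{H} + \frac{q}{H}$
$r{\left(S,F \right)} = -1 + S$
$s = 191$ ($s = -1 + \left(83 + 109\right) = -1 + 192 = 191$)
$\frac{s}{A{\left(138,170 \right)}} = \frac{191}{\frac{1}{138} \left(13 + 170\right)} = \frac{191}{\frac{1}{138} \cdot 183} = \frac{191}{\frac{61}{46}} = 191 \cdot \frac{46}{61} = \frac{8786}{61}$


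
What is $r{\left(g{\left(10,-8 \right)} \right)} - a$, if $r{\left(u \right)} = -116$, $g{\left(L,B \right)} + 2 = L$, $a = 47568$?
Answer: $-47684$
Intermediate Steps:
$g{\left(L,B \right)} = -2 + L$
$r{\left(g{\left(10,-8 \right)} \right)} - a = -116 - 47568 = -47684$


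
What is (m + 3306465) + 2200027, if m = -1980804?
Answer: 3525688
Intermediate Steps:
(m + 3306465) + 2200027 = (-1980804 + 3306465) + 2200027 = 1325661 + 2200027 = 3525688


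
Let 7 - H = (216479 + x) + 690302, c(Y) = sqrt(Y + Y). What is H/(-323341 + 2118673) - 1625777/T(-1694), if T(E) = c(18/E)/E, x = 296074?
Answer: -300712/448833 - 15147364309*I*sqrt(14)/3 ≈ -0.66999 - 1.8892e+10*I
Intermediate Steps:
c(Y) = sqrt(2)*sqrt(Y) (c(Y) = sqrt(2*Y) = sqrt(2)*sqrt(Y))
H = -1202848 (H = 7 - ((216479 + 296074) + 690302) = 7 - (512553 + 690302) = 7 - 1*1202855 = 7 - 1202855 = -1202848)
T(E) = 6*sqrt(1/E)/E (T(E) = (sqrt(2)*sqrt(18/E))/E = (sqrt(2)*(3*sqrt(2)*sqrt(1/E)))/E = (6*sqrt(1/E))/E = 6*sqrt(1/E)/E)
H/(-323341 + 2118673) - 1625777/T(-1694) = -1202848/(-323341 + 2118673) - 1625777*9317*I*sqrt(14)/3 = -1202848/1795332 - 1625777*9317*I*sqrt(14)/3 = -1202848*1/1795332 - 1625777*9317*I*sqrt(14)/3 = -300712/448833 - 1625777*9317*I*sqrt(14)/3 = -300712/448833 - 15147364309*I*sqrt(14)/3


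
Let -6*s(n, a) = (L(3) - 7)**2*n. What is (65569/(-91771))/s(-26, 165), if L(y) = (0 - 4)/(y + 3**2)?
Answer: -1770363/577423132 ≈ -0.0030660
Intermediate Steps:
L(y) = -4/(9 + y) (L(y) = -4/(y + 9) = -4/(9 + y))
s(n, a) = -242*n/27 (s(n, a) = -(-4/(9 + 3) - 7)**2*n/6 = -(-4/12 - 7)**2*n/6 = -(-4*1/12 - 7)**2*n/6 = -(-1/3 - 7)**2*n/6 = -(-22/3)**2*n/6 = -242*n/27)
(65569/(-91771))/s(-26, 165) = (65569/(-91771))/((-242/27*(-26))) = (65569*(-1/91771))/(6292/27) = -65569/91771*27/6292 = -1770363/577423132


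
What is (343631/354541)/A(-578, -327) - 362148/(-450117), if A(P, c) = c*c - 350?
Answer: 4561501810402733/5669467464234321 ≈ 0.80457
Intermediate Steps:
A(P, c) = -350 + c² (A(P, c) = c² - 350 = -350 + c²)
(343631/354541)/A(-578, -327) - 362148/(-450117) = (343631/354541)/(-350 + (-327)²) - 362148/(-450117) = (343631*(1/354541))/(-350 + 106929) - 362148*(-1/450117) = (343631/354541)/106579 + 120716/150039 = (343631/354541)*(1/106579) + 120716/150039 = 343631/37786625239 + 120716/150039 = 4561501810402733/5669467464234321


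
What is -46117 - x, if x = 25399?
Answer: -71516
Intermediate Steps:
-46117 - x = -46117 - 1*25399 = -46117 - 25399 = -71516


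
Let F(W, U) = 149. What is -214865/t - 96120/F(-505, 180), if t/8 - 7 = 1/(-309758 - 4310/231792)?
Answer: -268512656828522651/59909417301416 ≈ -4482.0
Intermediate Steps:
t = 2010383130920/35899715323 (t = 56 + 8/(-309758 - 4310/231792) = 56 + 8/(-309758 - 4310*1/231792) = 56 + 8/(-309758 - 2155/115896) = 56 + 8/(-35899715323/115896) = 56 + 8*(-115896/35899715323) = 56 - 927168/35899715323 = 2010383130920/35899715323 ≈ 56.000)
-214865/t - 96120/F(-505, 180) = -214865/2010383130920/35899715323 - 96120/149 = -214865*35899715323/2010383130920 - 96120*1/149 = -1542718466575279/402076626184 - 96120/149 = -268512656828522651/59909417301416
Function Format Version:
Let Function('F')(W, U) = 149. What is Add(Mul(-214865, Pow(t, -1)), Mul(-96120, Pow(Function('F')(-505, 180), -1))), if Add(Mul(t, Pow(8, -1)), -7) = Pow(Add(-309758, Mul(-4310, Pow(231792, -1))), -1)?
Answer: Rational(-268512656828522651, 59909417301416) ≈ -4482.0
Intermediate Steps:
t = Rational(2010383130920, 35899715323) (t = Add(56, Mul(8, Pow(Add(-309758, Mul(-4310, Pow(231792, -1))), -1))) = Add(56, Mul(8, Pow(Add(-309758, Mul(-4310, Rational(1, 231792))), -1))) = Add(56, Mul(8, Pow(Add(-309758, Rational(-2155, 115896)), -1))) = Add(56, Mul(8, Pow(Rational(-35899715323, 115896), -1))) = Add(56, Mul(8, Rational(-115896, 35899715323))) = Add(56, Rational(-927168, 35899715323)) = Rational(2010383130920, 35899715323) ≈ 56.000)
Add(Mul(-214865, Pow(t, -1)), Mul(-96120, Pow(Function('F')(-505, 180), -1))) = Add(Mul(-214865, Pow(Rational(2010383130920, 35899715323), -1)), Mul(-96120, Pow(149, -1))) = Add(Mul(-214865, Rational(35899715323, 2010383130920)), Mul(-96120, Rational(1, 149))) = Add(Rational(-1542718466575279, 402076626184), Rational(-96120, 149)) = Rational(-268512656828522651, 59909417301416)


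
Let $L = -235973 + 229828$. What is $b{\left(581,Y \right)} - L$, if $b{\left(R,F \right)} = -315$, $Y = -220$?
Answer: $5830$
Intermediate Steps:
$L = -6145$
$b{\left(581,Y \right)} - L = -315 - -6145 = -315 + 6145 = 5830$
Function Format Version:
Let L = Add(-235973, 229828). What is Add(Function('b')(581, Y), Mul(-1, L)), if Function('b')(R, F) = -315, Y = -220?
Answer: 5830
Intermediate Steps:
L = -6145
Add(Function('b')(581, Y), Mul(-1, L)) = Add(-315, Mul(-1, -6145)) = Add(-315, 6145) = 5830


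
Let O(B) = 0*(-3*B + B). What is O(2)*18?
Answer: 0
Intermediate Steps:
O(B) = 0 (O(B) = 0*(-2*B) = 0)
O(2)*18 = 0*18 = 0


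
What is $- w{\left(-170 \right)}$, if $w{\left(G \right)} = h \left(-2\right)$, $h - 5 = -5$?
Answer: $0$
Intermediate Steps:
$h = 0$ ($h = 5 - 5 = 0$)
$w{\left(G \right)} = 0$ ($w{\left(G \right)} = 0 \left(-2\right) = 0$)
$- w{\left(-170 \right)} = \left(-1\right) 0 = 0$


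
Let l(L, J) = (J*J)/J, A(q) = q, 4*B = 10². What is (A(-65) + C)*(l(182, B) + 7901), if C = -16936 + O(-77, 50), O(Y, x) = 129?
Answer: -133727472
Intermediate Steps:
B = 25 (B = (¼)*10² = (¼)*100 = 25)
C = -16807 (C = -16936 + 129 = -16807)
l(L, J) = J (l(L, J) = J²/J = J)
(A(-65) + C)*(l(182, B) + 7901) = (-65 - 16807)*(25 + 7901) = -16872*7926 = -133727472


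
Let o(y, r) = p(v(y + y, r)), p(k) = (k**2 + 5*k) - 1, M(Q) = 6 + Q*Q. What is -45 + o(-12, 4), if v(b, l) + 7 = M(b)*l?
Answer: 5398600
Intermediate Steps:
M(Q) = 6 + Q**2
v(b, l) = -7 + l*(6 + b**2) (v(b, l) = -7 + (6 + b**2)*l = -7 + l*(6 + b**2))
p(k) = -1 + k**2 + 5*k
o(y, r) = -36 + (-7 + r*(6 + 4*y**2))**2 + 5*r*(6 + 4*y**2) (o(y, r) = -1 + (-7 + r*(6 + (y + y)**2))**2 + 5*(-7 + r*(6 + (y + y)**2)) = -1 + (-7 + r*(6 + (2*y)**2))**2 + 5*(-7 + r*(6 + (2*y)**2)) = -1 + (-7 + r*(6 + 4*y**2))**2 + 5*(-7 + r*(6 + 4*y**2)) = -1 + (-7 + r*(6 + 4*y**2))**2 + (-35 + 5*r*(6 + 4*y**2)) = -36 + (-7 + r*(6 + 4*y**2))**2 + 5*r*(6 + 4*y**2))
-45 + o(-12, 4) = -45 + (-36 + (-7 + 2*4*(3 + 2*(-12)**2))**2 + 10*4*(3 + 2*(-12)**2)) = -45 + (-36 + (-7 + 2*4*(3 + 2*144))**2 + 10*4*(3 + 2*144)) = -45 + (-36 + (-7 + 2*4*(3 + 288))**2 + 10*4*(3 + 288)) = -45 + (-36 + (-7 + 2*4*291)**2 + 10*4*291) = -45 + (-36 + (-7 + 2328)**2 + 11640) = -45 + (-36 + 2321**2 + 11640) = -45 + (-36 + 5387041 + 11640) = -45 + 5398645 = 5398600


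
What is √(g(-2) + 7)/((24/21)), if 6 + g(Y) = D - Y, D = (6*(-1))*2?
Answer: 21*I/8 ≈ 2.625*I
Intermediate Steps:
D = -12 (D = -6*2 = -12)
g(Y) = -18 - Y (g(Y) = -6 + (-12 - Y) = -18 - Y)
√(g(-2) + 7)/((24/21)) = √((-18 - 1*(-2)) + 7)/((24/21)) = √((-18 + 2) + 7)/((24*(1/21))) = √(-16 + 7)/(8/7) = √(-9)*(7/8) = (3*I)*(7/8) = 21*I/8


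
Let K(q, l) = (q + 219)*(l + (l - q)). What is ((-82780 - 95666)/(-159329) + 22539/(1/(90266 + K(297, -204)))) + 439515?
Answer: -982150564493253/159329 ≈ -6.1643e+9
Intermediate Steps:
K(q, l) = (219 + q)*(-q + 2*l)
((-82780 - 95666)/(-159329) + 22539/(1/(90266 + K(297, -204)))) + 439515 = ((-82780 - 95666)/(-159329) + 22539/(1/(90266 + (-1*297**2 - 219*297 + 438*(-204) + 2*(-204)*297)))) + 439515 = (-178446*(-1/159329) + 22539/(1/(90266 + (-1*88209 - 65043 - 89352 - 121176)))) + 439515 = (178446/159329 + 22539/(1/(90266 + (-88209 - 65043 - 89352 - 121176)))) + 439515 = (178446/159329 + 22539/(1/(90266 - 363780))) + 439515 = (178446/159329 + 22539/(1/(-273514))) + 439515 = (178446/159329 + 22539/(-1/273514)) + 439515 = (178446/159329 + 22539*(-273514)) + 439515 = (178446/159329 - 6164732046) + 439515 = -982220591978688/159329 + 439515 = -982150564493253/159329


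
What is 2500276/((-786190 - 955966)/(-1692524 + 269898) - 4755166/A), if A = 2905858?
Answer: -2584003456933374452/425591209017 ≈ -6.0716e+6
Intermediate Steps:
2500276/((-786190 - 955966)/(-1692524 + 269898) - 4755166/A) = 2500276/((-786190 - 955966)/(-1692524 + 269898) - 4755166/2905858) = 2500276/(-1742156/(-1422626) - 4755166*1/2905858) = 2500276/(-1742156*(-1/1422626) - 2377583/1452929) = 2500276/(871078/711313 - 2377583/1452929) = 2500276/(-425591209017/1033487285777) = 2500276*(-1033487285777/425591209017) = -2584003456933374452/425591209017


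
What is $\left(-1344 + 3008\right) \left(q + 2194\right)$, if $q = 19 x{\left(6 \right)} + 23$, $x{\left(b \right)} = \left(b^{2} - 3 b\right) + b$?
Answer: $4447872$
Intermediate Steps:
$x{\left(b \right)} = b^{2} - 2 b$
$q = 479$ ($q = 19 \cdot 6 \left(-2 + 6\right) + 23 = 19 \cdot 6 \cdot 4 + 23 = 19 \cdot 24 + 23 = 456 + 23 = 479$)
$\left(-1344 + 3008\right) \left(q + 2194\right) = \left(-1344 + 3008\right) \left(479 + 2194\right) = 1664 \cdot 2673 = 4447872$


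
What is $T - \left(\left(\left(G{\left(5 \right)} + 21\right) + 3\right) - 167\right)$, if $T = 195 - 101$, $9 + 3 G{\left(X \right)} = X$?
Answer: $\frac{715}{3} \approx 238.33$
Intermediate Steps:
$G{\left(X \right)} = -3 + \frac{X}{3}$
$T = 94$ ($T = 195 - 101 = 94$)
$T - \left(\left(\left(G{\left(5 \right)} + 21\right) + 3\right) - 167\right) = 94 - \left(\left(\left(\left(-3 + \frac{1}{3} \cdot 5\right) + 21\right) + 3\right) - 167\right) = 94 - \left(\left(\left(\left(-3 + \frac{5}{3}\right) + 21\right) + 3\right) - 167\right) = 94 - \left(\left(\left(- \frac{4}{3} + 21\right) + 3\right) - 167\right) = 94 - \left(\left(\frac{59}{3} + 3\right) - 167\right) = 94 - \left(\frac{68}{3} - 167\right) = 94 - - \frac{433}{3} = 94 + \frac{433}{3} = \frac{715}{3}$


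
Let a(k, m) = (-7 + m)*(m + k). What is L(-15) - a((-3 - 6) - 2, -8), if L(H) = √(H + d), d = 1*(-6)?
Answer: -285 + I*√21 ≈ -285.0 + 4.5826*I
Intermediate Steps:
d = -6
L(H) = √(-6 + H) (L(H) = √(H - 6) = √(-6 + H))
a(k, m) = (-7 + m)*(k + m)
L(-15) - a((-3 - 6) - 2, -8) = √(-6 - 15) - ((-8)² - 7*((-3 - 6) - 2) - 7*(-8) + ((-3 - 6) - 2)*(-8)) = √(-21) - (64 - 7*(-9 - 2) + 56 + (-9 - 2)*(-8)) = I*√21 - (64 - 7*(-11) + 56 - 11*(-8)) = I*√21 - (64 + 77 + 56 + 88) = I*√21 - 1*285 = I*√21 - 285 = -285 + I*√21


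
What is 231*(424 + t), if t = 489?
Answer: 210903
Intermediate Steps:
231*(424 + t) = 231*(424 + 489) = 231*913 = 210903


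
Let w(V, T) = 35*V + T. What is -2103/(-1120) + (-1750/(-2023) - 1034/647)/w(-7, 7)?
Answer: 6695795313/3560156320 ≈ 1.8808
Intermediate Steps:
w(V, T) = T + 35*V
-2103/(-1120) + (-1750/(-2023) - 1034/647)/w(-7, 7) = -2103/(-1120) + (-1750/(-2023) - 1034/647)/(7 + 35*(-7)) = -2103*(-1/1120) + (-1750*(-1/2023) - 1034*1/647)/(7 - 245) = 2103/1120 + (250/289 - 1034/647)/(-238) = 2103/1120 - 137076/186983*(-1/238) = 2103/1120 + 68538/22250977 = 6695795313/3560156320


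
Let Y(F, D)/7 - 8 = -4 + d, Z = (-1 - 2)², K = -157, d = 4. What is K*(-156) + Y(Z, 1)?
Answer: 24548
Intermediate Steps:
Z = 9 (Z = (-3)² = 9)
Y(F, D) = 56 (Y(F, D) = 56 + 7*(-4 + 4) = 56 + 7*0 = 56 + 0 = 56)
K*(-156) + Y(Z, 1) = -157*(-156) + 56 = 24492 + 56 = 24548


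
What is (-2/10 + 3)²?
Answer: 196/25 ≈ 7.8400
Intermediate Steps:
(-2/10 + 3)² = (-2*⅒ + 3)² = (-⅕ + 3)² = (14/5)² = 196/25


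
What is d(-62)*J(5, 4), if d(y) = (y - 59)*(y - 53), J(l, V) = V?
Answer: 55660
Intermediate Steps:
d(y) = (-59 + y)*(-53 + y)
d(-62)*J(5, 4) = (3127 + (-62)² - 112*(-62))*4 = (3127 + 3844 + 6944)*4 = 13915*4 = 55660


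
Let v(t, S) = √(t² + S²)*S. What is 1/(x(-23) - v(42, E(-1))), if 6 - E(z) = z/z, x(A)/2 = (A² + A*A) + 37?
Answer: 438/950275 + √1789/950275 ≈ 0.00050543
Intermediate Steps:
x(A) = 74 + 4*A² (x(A) = 2*((A² + A*A) + 37) = 2*((A² + A²) + 37) = 2*(2*A² + 37) = 2*(37 + 2*A²) = 74 + 4*A²)
E(z) = 5 (E(z) = 6 - z/z = 6 - 1*1 = 6 - 1 = 5)
v(t, S) = S*√(S² + t²) (v(t, S) = √(S² + t²)*S = S*√(S² + t²))
1/(x(-23) - v(42, E(-1))) = 1/((74 + 4*(-23)²) - 5*√(5² + 42²)) = 1/((74 + 4*529) - 5*√(25 + 1764)) = 1/((74 + 2116) - 5*√1789) = 1/(2190 - 5*√1789)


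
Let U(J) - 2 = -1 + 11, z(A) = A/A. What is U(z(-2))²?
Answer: 144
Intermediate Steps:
z(A) = 1
U(J) = 12 (U(J) = 2 + (-1 + 11) = 2 + 10 = 12)
U(z(-2))² = 12² = 144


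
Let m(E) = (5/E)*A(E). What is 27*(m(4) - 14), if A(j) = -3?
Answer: -1917/4 ≈ -479.25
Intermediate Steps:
m(E) = -15/E (m(E) = (5/E)*(-3) = -15/E)
27*(m(4) - 14) = 27*(-15/4 - 14) = 27*(-71/4) = -1917/4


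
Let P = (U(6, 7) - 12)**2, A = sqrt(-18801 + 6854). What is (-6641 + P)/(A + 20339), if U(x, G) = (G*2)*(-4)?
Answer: -41023763/413686868 + 2017*I*sqrt(11947)/413686868 ≈ -0.099166 + 0.00053292*I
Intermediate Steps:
A = I*sqrt(11947) (A = sqrt(-11947) = I*sqrt(11947) ≈ 109.3*I)
U(x, G) = -8*G (U(x, G) = (2*G)*(-4) = -8*G)
P = 4624 (P = (-8*7 - 12)**2 = (-56 - 12)**2 = (-68)**2 = 4624)
(-6641 + P)/(A + 20339) = (-6641 + 4624)/(I*sqrt(11947) + 20339) = -2017/(20339 + I*sqrt(11947))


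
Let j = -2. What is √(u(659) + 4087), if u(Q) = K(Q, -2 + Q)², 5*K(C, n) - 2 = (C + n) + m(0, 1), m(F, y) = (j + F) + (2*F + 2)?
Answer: √1839299/5 ≈ 271.24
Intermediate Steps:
m(F, y) = 3*F (m(F, y) = (-2 + F) + (2*F + 2) = (-2 + F) + (2 + 2*F) = 3*F)
K(C, n) = ⅖ + C/5 + n/5 (K(C, n) = ⅖ + ((C + n) + 3*0)/5 = ⅖ + ((C + n) + 0)/5 = ⅖ + (C + n)/5 = ⅖ + (C/5 + n/5) = ⅖ + C/5 + n/5)
u(Q) = 4*Q²/25 (u(Q) = (⅖ + Q/5 + (-2 + Q)/5)² = (⅖ + Q/5 + (-⅖ + Q/5))² = (2*Q/5)² = 4*Q²/25)
√(u(659) + 4087) = √((4/25)*659² + 4087) = √((4/25)*434281 + 4087) = √(1737124/25 + 4087) = √(1839299/25) = √1839299/5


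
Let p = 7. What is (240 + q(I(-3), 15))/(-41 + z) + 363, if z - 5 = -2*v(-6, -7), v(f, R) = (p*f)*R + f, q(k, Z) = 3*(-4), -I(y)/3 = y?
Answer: 18494/51 ≈ 362.63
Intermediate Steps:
I(y) = -3*y
q(k, Z) = -12
v(f, R) = f + 7*R*f (v(f, R) = (7*f)*R + f = 7*R*f + f = f + 7*R*f)
z = -571 (z = 5 - (-12)*(1 + 7*(-7)) = 5 - (-12)*(1 - 49) = 5 - (-12)*(-48) = 5 - 2*288 = 5 - 576 = -571)
(240 + q(I(-3), 15))/(-41 + z) + 363 = (240 - 12)/(-41 - 571) + 363 = 228/(-612) + 363 = 228*(-1/612) + 363 = -19/51 + 363 = 18494/51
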